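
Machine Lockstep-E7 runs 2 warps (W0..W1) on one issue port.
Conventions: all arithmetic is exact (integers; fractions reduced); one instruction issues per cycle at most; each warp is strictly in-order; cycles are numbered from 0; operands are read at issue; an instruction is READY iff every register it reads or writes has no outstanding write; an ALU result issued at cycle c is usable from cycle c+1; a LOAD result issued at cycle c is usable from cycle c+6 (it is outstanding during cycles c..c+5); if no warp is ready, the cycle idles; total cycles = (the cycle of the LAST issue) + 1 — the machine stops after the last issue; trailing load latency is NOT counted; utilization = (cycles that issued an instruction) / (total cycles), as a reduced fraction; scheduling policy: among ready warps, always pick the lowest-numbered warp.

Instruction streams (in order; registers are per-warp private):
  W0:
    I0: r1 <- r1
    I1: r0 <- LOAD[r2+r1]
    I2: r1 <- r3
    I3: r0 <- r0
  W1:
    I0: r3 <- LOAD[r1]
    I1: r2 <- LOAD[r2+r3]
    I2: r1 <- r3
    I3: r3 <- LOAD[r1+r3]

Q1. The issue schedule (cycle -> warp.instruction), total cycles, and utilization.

cycle 0: W0.I0
cycle 1: W0.I1
cycle 2: W0.I2
cycle 3: W1.I0
cycle 4: idle
cycle 5: idle
cycle 6: idle
cycle 7: W0.I3
cycle 8: idle
cycle 9: W1.I1
cycle 10: W1.I2
cycle 11: W1.I3

Answer: 12 cycles, utilization 2/3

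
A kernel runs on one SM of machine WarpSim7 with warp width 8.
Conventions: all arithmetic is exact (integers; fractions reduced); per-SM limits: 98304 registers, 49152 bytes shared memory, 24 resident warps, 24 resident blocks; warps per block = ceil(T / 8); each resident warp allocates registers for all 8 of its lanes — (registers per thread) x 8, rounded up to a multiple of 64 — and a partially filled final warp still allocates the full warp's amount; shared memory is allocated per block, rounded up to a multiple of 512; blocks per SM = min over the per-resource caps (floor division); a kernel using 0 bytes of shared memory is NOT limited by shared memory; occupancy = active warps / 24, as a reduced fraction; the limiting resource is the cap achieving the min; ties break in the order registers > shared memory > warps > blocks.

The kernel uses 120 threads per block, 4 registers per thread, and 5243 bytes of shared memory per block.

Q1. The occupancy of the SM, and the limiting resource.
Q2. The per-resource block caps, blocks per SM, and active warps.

Answer: occupancy 5/8, limited by warps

registers: 102 blocks
shared memory: 8 blocks
warps: 1 block
blocks: 24 blocks

Answer: 1 block, 15 active warps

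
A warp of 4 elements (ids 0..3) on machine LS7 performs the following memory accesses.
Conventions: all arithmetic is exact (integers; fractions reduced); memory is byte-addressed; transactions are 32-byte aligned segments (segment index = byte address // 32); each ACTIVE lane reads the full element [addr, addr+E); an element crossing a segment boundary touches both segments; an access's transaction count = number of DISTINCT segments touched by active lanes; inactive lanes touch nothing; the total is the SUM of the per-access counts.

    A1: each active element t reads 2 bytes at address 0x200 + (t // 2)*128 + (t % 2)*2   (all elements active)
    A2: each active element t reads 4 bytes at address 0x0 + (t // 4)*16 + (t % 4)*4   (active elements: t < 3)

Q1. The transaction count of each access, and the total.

A1: 2 transactions
A2: 1 transaction

Answer: 2,1; total 3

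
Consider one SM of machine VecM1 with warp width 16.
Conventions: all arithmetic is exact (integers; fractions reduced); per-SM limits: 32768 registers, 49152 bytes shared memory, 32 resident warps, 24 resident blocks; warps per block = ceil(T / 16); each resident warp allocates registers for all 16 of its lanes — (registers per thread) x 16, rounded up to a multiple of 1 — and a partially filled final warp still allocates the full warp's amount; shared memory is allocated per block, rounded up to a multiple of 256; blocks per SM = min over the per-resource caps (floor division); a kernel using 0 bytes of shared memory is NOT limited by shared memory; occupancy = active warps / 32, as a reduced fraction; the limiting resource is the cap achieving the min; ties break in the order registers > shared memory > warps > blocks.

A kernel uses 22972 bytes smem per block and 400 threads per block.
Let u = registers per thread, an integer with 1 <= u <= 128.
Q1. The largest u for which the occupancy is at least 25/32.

Answer: u = 81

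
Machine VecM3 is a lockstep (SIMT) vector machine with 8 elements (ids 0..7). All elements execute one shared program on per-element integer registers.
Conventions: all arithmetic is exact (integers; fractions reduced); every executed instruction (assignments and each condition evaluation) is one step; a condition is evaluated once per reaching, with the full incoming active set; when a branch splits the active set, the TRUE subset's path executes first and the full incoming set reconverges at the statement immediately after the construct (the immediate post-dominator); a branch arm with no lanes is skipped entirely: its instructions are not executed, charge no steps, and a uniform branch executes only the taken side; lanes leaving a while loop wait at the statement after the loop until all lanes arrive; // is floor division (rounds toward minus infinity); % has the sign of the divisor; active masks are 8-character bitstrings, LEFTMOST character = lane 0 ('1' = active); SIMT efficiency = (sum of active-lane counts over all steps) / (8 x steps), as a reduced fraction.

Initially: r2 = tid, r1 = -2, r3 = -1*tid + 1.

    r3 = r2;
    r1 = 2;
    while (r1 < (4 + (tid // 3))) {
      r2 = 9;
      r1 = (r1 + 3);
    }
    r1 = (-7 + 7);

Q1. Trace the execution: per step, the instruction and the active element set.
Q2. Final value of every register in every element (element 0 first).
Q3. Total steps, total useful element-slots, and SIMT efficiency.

step 0: r3 <- r2                     11111111
step 1: r1 <- 2                      11111111
step 2: eval (r1 < (4 + (tid // 3))) 11111111
step 3: r2 <- 9                      11111111
step 4: r1 <- (r1 + 3)               11111111
step 5: eval (r1 < (4 + (tid // 3))) 11111111
step 6: r2 <- 9                      00000011
step 7: r1 <- (r1 + 3)               00000011
step 8: eval (r1 < (4 + (tid // 3))) 00000011
step 9: r1 <- (-7 + 7)               11111111

Answer: 10 steps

r2: 9,9,9,9,9,9,9,9
r1: 0,0,0,0,0,0,0,0
r3: 0,1,2,3,4,5,6,7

steps = 10; useful = 62; efficiency = 62/80 = 31/40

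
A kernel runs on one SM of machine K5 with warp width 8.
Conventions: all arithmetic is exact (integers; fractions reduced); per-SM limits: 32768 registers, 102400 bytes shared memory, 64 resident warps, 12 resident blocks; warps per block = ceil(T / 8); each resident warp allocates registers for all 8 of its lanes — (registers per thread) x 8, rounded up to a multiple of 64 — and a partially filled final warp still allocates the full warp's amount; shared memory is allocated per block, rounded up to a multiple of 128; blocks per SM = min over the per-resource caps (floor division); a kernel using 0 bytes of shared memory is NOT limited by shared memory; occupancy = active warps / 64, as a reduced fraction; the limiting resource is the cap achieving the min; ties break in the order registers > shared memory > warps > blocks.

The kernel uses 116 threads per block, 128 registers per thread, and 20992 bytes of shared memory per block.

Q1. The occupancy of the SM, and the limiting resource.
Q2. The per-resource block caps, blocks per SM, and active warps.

Answer: occupancy 15/32, limited by registers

registers: 2 blocks
shared memory: 4 blocks
warps: 4 blocks
blocks: 12 blocks

Answer: 2 blocks, 30 active warps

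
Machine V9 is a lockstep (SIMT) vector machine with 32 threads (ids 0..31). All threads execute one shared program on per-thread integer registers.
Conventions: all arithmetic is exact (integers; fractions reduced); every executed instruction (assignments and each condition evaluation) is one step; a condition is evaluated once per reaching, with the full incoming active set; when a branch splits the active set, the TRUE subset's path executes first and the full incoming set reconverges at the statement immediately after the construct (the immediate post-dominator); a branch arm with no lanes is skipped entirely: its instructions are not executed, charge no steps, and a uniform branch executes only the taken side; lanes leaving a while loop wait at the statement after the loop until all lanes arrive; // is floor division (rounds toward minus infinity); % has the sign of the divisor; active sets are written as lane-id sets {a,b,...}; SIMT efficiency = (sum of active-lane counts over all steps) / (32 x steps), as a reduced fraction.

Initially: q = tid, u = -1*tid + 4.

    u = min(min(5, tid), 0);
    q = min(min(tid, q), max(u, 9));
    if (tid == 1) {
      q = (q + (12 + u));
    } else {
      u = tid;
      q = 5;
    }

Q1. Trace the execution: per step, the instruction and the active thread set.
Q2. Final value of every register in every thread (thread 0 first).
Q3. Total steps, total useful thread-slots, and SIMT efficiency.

step 0: u <- min(min(5, tid), 0)     {0,1,2,3,4,5,6,7,8,9,10,11,12,13,14,15,16,17,18,19,20,21,22,23,24,25,26,27,28,29,30,31}
step 1: q <- min(min(tid, q), max(u, 9)) {0,1,2,3,4,5,6,7,8,9,10,11,12,13,14,15,16,17,18,19,20,21,22,23,24,25,26,27,28,29,30,31}
step 2: eval (tid == 1)              {0,1,2,3,4,5,6,7,8,9,10,11,12,13,14,15,16,17,18,19,20,21,22,23,24,25,26,27,28,29,30,31}
step 3: q <- (q + (12 + u))          {1}
step 4: u <- tid                     {0,2,3,4,5,6,7,8,9,10,11,12,13,14,15,16,17,18,19,20,21,22,23,24,25,26,27,28,29,30,31}
step 5: q <- 5                       {0,2,3,4,5,6,7,8,9,10,11,12,13,14,15,16,17,18,19,20,21,22,23,24,25,26,27,28,29,30,31}

Answer: 6 steps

q: 5,13,5,5,5,5,5,5,5,5,5,5,5,5,5,5,5,5,5,5,5,5,5,5,5,5,5,5,5,5,5,5
u: 0,0,2,3,4,5,6,7,8,9,10,11,12,13,14,15,16,17,18,19,20,21,22,23,24,25,26,27,28,29,30,31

steps = 6; useful = 159; efficiency = 159/192 = 53/64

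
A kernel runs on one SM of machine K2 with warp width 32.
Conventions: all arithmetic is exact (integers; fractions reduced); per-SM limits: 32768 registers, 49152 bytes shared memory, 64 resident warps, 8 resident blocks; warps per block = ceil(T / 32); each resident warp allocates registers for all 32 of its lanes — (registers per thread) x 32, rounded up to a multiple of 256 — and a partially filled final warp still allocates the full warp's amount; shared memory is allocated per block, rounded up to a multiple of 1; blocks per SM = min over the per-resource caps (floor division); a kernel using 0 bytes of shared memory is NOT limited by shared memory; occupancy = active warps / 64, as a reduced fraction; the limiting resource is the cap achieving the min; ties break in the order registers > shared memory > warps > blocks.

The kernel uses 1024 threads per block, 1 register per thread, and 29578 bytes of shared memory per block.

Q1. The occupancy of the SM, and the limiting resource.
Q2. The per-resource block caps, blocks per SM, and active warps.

Answer: occupancy 1/2, limited by shared memory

registers: 4 blocks
shared memory: 1 block
warps: 2 blocks
blocks: 8 blocks

Answer: 1 block, 32 active warps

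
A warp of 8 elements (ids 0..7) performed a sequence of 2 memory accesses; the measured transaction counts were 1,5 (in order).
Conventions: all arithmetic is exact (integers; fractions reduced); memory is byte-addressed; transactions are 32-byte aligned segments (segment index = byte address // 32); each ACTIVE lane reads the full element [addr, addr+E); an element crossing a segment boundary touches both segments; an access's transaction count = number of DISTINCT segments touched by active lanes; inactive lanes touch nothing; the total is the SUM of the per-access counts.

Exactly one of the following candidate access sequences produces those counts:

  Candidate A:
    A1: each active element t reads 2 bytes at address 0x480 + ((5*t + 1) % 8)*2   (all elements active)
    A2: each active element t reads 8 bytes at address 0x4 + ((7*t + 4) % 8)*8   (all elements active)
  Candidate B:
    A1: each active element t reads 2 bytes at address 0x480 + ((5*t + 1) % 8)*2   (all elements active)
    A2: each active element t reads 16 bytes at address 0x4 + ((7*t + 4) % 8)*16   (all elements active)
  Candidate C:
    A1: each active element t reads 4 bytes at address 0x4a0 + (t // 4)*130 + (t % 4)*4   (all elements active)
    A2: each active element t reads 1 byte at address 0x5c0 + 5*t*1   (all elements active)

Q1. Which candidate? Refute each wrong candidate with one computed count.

A: A2 gives 3 transactions, not 5
C: A1 gives 2 transactions, not 1
B: all counts match (1,5)

Answer: B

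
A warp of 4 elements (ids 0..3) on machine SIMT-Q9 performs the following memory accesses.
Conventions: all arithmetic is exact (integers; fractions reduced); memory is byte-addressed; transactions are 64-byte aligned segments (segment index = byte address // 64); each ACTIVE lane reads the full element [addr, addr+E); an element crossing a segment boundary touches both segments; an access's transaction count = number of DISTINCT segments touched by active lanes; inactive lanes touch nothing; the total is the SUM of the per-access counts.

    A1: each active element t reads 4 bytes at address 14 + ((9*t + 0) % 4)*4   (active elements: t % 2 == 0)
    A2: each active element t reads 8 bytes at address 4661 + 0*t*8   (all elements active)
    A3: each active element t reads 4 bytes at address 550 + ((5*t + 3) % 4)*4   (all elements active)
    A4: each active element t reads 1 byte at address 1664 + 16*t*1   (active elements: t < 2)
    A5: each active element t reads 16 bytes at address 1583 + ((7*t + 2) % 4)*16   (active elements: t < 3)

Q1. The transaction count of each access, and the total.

A1: 1 transaction
A2: 1 transaction
A3: 1 transaction
A4: 1 transaction
A5: 2 transactions

Answer: 1,1,1,1,2; total 6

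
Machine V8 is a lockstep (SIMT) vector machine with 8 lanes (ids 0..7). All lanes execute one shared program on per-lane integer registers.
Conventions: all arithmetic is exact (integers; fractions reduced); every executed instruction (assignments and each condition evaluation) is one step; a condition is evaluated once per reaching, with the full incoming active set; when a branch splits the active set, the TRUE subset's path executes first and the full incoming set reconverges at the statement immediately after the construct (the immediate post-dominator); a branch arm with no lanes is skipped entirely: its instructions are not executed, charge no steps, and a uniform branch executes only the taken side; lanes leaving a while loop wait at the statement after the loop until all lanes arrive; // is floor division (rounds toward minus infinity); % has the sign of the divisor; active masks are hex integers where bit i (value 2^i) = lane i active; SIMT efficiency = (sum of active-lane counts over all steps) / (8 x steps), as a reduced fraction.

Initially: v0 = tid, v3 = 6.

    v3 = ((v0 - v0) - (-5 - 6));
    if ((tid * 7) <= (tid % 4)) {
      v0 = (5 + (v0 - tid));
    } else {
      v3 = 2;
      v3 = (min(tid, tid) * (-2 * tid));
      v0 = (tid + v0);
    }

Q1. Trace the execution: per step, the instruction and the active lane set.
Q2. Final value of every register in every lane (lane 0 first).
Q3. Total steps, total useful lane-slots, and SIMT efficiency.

step 0: v3 <- ((v0 - v0) - (-5 - 6)) 0xff
step 1: eval ((tid * 7) <= (tid % 4)) 0xff
step 2: v0 <- (5 + (v0 - tid))       0x01
step 3: v3 <- 2                      0xfe
step 4: v3 <- (min(tid, tid) * (-2 * tid)) 0xfe
step 5: v0 <- (tid + v0)             0xfe

Answer: 6 steps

v0: 5,2,4,6,8,10,12,14
v3: 11,-2,-8,-18,-32,-50,-72,-98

steps = 6; useful = 38; efficiency = 38/48 = 19/24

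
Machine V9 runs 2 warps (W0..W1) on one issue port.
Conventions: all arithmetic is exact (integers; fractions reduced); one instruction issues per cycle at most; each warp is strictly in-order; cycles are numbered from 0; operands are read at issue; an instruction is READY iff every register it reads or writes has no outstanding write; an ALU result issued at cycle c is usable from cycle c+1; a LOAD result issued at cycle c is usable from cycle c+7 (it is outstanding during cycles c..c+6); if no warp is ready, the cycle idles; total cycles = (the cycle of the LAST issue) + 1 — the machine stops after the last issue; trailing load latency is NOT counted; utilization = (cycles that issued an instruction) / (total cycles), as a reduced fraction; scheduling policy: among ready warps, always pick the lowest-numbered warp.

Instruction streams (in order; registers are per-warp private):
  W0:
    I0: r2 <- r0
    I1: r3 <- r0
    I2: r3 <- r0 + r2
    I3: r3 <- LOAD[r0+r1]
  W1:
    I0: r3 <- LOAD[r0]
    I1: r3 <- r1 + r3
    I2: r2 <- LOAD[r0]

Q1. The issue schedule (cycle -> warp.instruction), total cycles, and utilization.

cycle 0: W0.I0
cycle 1: W0.I1
cycle 2: W0.I2
cycle 3: W0.I3
cycle 4: W1.I0
cycle 5: idle
cycle 6: idle
cycle 7: idle
cycle 8: idle
cycle 9: idle
cycle 10: idle
cycle 11: W1.I1
cycle 12: W1.I2

Answer: 13 cycles, utilization 7/13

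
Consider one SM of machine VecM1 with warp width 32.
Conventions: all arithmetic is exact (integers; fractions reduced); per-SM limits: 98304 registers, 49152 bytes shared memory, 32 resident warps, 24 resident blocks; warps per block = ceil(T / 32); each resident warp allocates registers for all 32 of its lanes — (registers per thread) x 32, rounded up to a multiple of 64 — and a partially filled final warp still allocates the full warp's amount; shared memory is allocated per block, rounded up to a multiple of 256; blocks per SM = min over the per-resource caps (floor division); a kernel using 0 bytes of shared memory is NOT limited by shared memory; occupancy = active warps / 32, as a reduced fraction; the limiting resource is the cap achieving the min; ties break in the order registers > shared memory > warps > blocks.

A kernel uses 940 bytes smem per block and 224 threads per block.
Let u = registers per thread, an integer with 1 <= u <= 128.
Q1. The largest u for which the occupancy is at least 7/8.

Answer: u = 108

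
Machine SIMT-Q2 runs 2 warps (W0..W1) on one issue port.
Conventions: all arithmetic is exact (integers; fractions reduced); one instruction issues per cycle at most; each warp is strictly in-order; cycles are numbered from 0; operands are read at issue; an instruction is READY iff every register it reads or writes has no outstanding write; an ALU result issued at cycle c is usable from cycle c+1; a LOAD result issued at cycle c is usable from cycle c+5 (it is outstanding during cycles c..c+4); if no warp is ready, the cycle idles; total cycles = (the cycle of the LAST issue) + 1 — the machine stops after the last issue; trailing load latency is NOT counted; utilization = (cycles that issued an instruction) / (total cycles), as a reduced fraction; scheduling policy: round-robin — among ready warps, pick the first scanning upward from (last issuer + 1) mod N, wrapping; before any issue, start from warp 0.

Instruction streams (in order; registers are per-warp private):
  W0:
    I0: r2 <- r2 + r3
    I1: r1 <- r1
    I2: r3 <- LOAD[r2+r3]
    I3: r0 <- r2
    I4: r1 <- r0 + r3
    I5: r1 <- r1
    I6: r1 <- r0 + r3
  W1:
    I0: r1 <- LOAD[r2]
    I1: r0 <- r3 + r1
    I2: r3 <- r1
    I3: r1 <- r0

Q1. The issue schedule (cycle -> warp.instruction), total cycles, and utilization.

cycle 0: W0.I0
cycle 1: W1.I0
cycle 2: W0.I1
cycle 3: W0.I2
cycle 4: W0.I3
cycle 5: idle
cycle 6: W1.I1
cycle 7: W1.I2
cycle 8: W0.I4
cycle 9: W1.I3
cycle 10: W0.I5
cycle 11: W0.I6

Answer: 12 cycles, utilization 11/12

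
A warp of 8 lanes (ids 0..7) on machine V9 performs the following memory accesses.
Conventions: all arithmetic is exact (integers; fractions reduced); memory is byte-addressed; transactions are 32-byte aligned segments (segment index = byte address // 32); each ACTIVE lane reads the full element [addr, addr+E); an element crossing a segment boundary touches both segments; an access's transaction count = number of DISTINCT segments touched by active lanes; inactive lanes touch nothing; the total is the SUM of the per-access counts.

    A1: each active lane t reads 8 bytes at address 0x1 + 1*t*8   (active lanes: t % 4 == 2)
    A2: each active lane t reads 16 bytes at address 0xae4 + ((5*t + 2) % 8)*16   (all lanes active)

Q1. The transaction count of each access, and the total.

A1: 2 transactions
A2: 5 transactions

Answer: 2,5; total 7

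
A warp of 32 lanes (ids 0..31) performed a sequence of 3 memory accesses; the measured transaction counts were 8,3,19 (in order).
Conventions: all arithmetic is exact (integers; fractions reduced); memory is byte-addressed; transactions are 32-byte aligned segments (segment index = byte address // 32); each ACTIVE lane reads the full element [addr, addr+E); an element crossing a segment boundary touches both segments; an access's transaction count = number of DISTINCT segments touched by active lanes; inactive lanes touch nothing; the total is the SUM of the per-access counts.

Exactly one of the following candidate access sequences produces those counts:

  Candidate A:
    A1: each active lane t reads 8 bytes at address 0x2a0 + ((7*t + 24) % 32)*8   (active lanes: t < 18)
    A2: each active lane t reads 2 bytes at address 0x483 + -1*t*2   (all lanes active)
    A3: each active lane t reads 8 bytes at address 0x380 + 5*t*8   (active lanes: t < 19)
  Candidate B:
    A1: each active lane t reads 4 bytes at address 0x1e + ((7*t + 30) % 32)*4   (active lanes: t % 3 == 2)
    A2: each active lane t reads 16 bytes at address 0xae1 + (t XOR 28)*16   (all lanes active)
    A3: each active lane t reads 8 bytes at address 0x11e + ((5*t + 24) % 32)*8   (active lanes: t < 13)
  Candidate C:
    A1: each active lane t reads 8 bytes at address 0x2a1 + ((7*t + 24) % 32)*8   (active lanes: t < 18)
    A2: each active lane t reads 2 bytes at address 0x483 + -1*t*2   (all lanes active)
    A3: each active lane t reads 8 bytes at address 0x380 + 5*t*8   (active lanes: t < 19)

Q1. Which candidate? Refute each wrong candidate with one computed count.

B: A1 gives 5 transactions, not 8
C: A1 gives 9 transactions, not 8
A: all counts match (8,3,19)

Answer: A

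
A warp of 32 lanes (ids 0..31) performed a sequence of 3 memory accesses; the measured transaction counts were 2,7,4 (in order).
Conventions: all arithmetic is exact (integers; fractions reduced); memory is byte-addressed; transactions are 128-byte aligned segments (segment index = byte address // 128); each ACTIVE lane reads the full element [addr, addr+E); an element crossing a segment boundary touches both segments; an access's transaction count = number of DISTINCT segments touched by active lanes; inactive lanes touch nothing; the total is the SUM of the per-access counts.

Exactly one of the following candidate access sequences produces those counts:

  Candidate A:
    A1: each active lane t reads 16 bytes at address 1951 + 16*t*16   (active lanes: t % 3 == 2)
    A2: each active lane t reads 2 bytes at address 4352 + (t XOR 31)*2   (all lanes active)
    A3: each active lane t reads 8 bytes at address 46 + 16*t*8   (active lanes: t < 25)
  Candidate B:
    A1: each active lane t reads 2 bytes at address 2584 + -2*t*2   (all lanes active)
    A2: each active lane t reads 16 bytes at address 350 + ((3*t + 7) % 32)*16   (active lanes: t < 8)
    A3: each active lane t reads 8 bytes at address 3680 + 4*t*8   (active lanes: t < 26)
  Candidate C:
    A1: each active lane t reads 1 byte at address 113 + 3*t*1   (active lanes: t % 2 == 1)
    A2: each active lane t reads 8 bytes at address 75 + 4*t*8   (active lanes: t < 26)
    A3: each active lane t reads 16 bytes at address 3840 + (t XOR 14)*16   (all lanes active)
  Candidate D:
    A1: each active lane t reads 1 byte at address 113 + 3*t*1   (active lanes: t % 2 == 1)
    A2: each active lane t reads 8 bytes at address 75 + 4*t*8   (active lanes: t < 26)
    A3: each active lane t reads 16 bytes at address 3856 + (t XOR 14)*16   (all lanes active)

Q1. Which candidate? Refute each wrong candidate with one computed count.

A: A1 gives 10 transactions, not 2
B: A2 gives 4 transactions, not 7
D: A3 gives 5 transactions, not 4
C: all counts match (2,7,4)

Answer: C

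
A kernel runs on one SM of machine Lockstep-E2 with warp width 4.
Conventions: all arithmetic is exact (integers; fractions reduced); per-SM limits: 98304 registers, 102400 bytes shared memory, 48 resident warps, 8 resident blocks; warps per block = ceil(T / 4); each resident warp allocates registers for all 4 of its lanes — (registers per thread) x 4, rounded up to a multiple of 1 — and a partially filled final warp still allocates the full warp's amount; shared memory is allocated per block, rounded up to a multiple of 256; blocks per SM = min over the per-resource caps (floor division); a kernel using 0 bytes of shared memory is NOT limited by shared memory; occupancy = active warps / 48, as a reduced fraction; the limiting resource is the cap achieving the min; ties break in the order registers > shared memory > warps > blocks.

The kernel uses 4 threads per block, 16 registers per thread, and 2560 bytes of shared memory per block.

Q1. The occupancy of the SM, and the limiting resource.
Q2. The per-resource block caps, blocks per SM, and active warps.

Answer: occupancy 1/6, limited by blocks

registers: 1536 blocks
shared memory: 40 blocks
warps: 48 blocks
blocks: 8 blocks

Answer: 8 blocks, 8 active warps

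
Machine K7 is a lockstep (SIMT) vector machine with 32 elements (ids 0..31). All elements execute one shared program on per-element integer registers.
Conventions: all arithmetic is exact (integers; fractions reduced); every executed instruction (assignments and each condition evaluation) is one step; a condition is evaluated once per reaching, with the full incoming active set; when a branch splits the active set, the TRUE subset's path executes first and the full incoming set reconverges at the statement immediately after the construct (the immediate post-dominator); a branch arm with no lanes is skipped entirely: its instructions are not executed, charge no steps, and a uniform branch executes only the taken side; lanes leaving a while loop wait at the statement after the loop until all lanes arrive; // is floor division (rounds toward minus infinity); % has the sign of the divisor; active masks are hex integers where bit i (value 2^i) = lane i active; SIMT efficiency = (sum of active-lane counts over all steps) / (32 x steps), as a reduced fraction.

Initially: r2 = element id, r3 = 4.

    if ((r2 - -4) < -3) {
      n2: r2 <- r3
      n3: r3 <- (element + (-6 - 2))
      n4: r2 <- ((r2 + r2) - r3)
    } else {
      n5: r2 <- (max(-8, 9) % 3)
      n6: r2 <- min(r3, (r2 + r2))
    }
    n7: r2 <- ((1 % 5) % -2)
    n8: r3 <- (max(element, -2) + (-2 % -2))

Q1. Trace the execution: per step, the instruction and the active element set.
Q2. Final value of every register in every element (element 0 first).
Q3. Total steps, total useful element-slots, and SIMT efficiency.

step 0: eval ((r2 - -4) < -3)        0xffffffff
step 1: r2 <- (max(-8, 9) % 3)       0xffffffff
step 2: r2 <- min(r3, (r2 + r2))     0xffffffff
step 3: r2 <- ((1 % 5) % -2)         0xffffffff
step 4: r3 <- (max(element, -2) + (-2 % -2)) 0xffffffff

Answer: 5 steps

r2: -1,-1,-1,-1,-1,-1,-1,-1,-1,-1,-1,-1,-1,-1,-1,-1,-1,-1,-1,-1,-1,-1,-1,-1,-1,-1,-1,-1,-1,-1,-1,-1
r3: 0,1,2,3,4,5,6,7,8,9,10,11,12,13,14,15,16,17,18,19,20,21,22,23,24,25,26,27,28,29,30,31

steps = 5; useful = 160; efficiency = 160/160 = 1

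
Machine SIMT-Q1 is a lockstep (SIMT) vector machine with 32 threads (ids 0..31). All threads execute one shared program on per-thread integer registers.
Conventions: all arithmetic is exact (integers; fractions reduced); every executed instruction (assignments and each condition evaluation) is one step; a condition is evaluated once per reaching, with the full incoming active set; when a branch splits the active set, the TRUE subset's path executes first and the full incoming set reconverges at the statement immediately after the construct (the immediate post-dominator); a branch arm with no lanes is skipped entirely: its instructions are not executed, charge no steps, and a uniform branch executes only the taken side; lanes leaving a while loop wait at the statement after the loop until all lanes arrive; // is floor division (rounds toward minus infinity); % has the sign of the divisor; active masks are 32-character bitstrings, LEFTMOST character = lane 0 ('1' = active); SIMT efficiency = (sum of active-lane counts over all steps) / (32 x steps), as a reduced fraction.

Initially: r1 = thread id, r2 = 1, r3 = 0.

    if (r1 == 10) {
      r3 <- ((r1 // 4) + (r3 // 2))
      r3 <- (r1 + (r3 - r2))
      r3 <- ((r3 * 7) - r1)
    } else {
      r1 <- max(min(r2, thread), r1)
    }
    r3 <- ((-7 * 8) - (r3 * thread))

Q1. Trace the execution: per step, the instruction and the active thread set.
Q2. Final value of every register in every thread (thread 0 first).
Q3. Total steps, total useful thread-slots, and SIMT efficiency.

step 0: eval (r1 == 10)              11111111111111111111111111111111
step 1: r3 <- ((r1 // 4) + (r3 // 2)) 00000000001000000000000000000000
step 2: r3 <- (r1 + (r3 - r2))       00000000001000000000000000000000
step 3: r3 <- ((r3 * 7) - r1)        00000000001000000000000000000000
step 4: r1 <- max(min(r2, thread), r1) 11111111110111111111111111111111
step 5: r3 <- ((-7 * 8) - (r3 * thread)) 11111111111111111111111111111111

Answer: 6 steps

r1: 0,1,2,3,4,5,6,7,8,9,10,11,12,13,14,15,16,17,18,19,20,21,22,23,24,25,26,27,28,29,30,31
r2: 1,1,1,1,1,1,1,1,1,1,1,1,1,1,1,1,1,1,1,1,1,1,1,1,1,1,1,1,1,1,1,1
r3: -56,-56,-56,-56,-56,-56,-56,-56,-56,-56,-726,-56,-56,-56,-56,-56,-56,-56,-56,-56,-56,-56,-56,-56,-56,-56,-56,-56,-56,-56,-56,-56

steps = 6; useful = 98; efficiency = 98/192 = 49/96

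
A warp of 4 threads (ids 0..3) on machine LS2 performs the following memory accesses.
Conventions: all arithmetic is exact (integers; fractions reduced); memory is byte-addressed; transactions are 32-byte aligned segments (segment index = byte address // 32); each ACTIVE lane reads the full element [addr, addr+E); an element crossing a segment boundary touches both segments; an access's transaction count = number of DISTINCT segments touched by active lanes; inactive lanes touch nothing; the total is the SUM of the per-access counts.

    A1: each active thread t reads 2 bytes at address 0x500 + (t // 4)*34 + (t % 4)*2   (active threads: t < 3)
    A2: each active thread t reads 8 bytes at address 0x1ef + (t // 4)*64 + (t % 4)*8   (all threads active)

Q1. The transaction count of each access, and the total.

A1: 1 transaction
A2: 2 transactions

Answer: 1,2; total 3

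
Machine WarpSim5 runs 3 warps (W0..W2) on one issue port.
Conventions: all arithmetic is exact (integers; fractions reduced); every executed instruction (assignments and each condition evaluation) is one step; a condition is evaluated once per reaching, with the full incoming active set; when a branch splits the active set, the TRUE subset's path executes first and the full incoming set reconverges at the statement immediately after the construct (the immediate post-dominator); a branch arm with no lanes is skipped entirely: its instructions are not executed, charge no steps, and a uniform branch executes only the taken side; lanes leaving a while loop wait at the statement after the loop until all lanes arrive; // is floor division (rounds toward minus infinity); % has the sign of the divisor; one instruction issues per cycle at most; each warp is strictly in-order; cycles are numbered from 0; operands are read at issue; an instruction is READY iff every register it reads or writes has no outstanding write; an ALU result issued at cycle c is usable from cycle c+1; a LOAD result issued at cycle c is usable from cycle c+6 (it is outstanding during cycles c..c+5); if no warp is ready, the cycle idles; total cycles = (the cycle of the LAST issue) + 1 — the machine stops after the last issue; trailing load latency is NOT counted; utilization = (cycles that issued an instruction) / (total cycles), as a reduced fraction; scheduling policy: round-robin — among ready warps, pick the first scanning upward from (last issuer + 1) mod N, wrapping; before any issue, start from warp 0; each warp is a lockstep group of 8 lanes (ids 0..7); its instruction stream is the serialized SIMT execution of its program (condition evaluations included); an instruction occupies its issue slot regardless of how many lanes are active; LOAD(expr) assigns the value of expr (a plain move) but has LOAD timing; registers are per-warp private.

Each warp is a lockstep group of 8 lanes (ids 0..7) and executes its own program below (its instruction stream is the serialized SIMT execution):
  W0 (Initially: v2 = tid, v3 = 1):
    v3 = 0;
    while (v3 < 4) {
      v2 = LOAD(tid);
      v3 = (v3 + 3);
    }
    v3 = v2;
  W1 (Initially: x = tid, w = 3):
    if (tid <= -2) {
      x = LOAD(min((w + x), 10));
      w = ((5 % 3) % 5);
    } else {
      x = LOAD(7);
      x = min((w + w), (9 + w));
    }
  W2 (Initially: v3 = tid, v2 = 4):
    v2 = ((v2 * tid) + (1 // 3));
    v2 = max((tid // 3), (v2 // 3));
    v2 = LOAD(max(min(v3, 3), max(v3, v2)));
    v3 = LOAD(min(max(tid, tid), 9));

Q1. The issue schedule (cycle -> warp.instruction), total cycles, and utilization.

cycle 0: W0.I0
cycle 1: W1.I0
cycle 2: W2.I0
cycle 3: W0.I1
cycle 4: W1.I1
cycle 5: W2.I1
cycle 6: W0.I2
cycle 7: W2.I2
cycle 8: W0.I3
cycle 9: W2.I3
cycle 10: W0.I4
cycle 11: W1.I2
cycle 12: W0.I5
cycle 13: W0.I6
cycle 14: W0.I7
cycle 15: idle
cycle 16: idle
cycle 17: idle
cycle 18: W0.I8

Answer: 19 cycles, utilization 16/19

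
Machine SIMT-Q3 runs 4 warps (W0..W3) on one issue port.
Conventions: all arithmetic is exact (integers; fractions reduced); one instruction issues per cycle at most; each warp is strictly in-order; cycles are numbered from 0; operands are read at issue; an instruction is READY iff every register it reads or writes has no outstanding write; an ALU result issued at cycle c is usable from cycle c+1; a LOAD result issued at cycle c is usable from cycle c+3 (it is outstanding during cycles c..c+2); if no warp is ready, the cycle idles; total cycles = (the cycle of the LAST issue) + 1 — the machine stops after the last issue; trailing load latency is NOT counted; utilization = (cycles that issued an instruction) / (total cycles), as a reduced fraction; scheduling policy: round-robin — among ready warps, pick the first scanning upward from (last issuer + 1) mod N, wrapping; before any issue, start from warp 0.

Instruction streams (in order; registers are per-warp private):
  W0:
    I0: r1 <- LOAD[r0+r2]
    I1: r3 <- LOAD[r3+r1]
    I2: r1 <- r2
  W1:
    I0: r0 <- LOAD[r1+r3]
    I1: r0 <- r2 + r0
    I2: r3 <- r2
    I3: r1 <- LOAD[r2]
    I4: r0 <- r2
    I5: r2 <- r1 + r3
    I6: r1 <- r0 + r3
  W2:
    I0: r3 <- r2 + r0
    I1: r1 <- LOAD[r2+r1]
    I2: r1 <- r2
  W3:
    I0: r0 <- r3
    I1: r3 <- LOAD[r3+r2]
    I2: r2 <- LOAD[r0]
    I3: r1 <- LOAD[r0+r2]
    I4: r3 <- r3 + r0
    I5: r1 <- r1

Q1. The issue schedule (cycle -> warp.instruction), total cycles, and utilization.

cycle 0: W0.I0
cycle 1: W1.I0
cycle 2: W2.I0
cycle 3: W3.I0
cycle 4: W0.I1
cycle 5: W1.I1
cycle 6: W2.I1
cycle 7: W3.I1
cycle 8: W0.I2
cycle 9: W1.I2
cycle 10: W2.I2
cycle 11: W3.I2
cycle 12: W1.I3
cycle 13: W1.I4
cycle 14: W3.I3
cycle 15: W1.I5
cycle 16: W3.I4
cycle 17: W1.I6
cycle 18: W3.I5

Answer: 19 cycles, utilization 1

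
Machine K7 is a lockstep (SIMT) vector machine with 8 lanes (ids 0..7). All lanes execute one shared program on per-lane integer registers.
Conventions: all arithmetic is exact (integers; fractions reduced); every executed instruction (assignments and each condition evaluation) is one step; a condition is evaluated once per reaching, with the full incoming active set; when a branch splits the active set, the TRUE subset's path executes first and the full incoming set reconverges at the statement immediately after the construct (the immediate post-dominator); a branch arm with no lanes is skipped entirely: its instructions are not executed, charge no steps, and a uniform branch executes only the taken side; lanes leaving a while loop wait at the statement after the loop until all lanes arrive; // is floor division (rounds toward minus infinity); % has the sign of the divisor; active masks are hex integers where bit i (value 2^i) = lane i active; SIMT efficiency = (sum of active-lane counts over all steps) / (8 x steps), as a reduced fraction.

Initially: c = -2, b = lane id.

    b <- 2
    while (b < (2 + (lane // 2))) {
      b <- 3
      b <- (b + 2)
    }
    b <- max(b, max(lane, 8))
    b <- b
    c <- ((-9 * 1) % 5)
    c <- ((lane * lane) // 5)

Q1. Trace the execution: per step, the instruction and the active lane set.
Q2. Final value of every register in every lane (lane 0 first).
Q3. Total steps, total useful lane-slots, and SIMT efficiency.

step 0: b <- 2                       0xff
step 1: eval (b < (2 + (lane // 2))) 0xff
step 2: b <- 3                       0xfc
step 3: b <- (b + 2)                 0xfc
step 4: eval (b < (2 + (lane // 2))) 0xfc
step 5: b <- max(b, max(lane, 8))    0xff
step 6: b <- b                       0xff
step 7: c <- ((-9 * 1) % 5)          0xff
step 8: c <- ((lane * lane) // 5)    0xff

Answer: 9 steps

c: 0,0,0,1,3,5,7,9
b: 8,8,8,8,8,8,8,8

steps = 9; useful = 66; efficiency = 66/72 = 11/12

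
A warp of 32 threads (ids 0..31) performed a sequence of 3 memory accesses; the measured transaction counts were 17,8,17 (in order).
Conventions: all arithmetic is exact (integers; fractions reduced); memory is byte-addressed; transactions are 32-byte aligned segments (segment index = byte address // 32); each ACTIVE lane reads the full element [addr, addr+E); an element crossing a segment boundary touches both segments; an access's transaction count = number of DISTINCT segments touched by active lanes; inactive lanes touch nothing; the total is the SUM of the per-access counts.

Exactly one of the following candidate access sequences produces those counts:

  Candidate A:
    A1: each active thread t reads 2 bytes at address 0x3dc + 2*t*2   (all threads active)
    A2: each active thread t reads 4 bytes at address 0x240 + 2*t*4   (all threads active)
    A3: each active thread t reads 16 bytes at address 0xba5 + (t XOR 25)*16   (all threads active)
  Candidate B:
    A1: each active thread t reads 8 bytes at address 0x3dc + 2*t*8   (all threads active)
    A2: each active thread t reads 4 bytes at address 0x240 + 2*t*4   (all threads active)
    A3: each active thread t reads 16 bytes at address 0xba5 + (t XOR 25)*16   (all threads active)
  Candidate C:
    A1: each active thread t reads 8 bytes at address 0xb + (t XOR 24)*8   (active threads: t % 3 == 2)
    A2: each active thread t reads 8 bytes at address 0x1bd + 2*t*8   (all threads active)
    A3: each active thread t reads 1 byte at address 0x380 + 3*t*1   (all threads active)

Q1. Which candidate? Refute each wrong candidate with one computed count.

A: A1 gives 5 transactions, not 17
C: A1 gives 8 transactions, not 17
B: all counts match (17,8,17)

Answer: B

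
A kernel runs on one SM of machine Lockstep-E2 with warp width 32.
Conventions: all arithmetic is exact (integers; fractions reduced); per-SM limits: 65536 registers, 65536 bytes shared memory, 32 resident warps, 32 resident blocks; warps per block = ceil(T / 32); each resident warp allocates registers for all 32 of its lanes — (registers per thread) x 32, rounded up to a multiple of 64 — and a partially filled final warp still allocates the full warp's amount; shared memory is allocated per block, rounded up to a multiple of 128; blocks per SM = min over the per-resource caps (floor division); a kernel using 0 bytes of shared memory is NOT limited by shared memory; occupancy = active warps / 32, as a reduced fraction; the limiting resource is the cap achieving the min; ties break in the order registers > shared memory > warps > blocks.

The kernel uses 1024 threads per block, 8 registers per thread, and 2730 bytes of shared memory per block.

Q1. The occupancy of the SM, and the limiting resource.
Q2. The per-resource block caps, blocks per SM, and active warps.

Answer: occupancy 1, limited by warps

registers: 8 blocks
shared memory: 23 blocks
warps: 1 block
blocks: 32 blocks

Answer: 1 block, 32 active warps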